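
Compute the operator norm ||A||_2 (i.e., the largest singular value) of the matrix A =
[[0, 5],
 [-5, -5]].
||A||_2 = sqrt((75 + sqrt(3125))/2) ≈ 8.0902 (= sqrt(largest eigenvalue of A^T A))

||A||_2 = sigma_max(A) = sqrt(lambda_max(A^T A)). Form the symmetric matrix M = A^T A =
[[25, 25],
 [25, 50]].
Its characteristic polynomial (trace, determinant of M give the coefficients) is
  p(λ) = det(λ I - M) = λ^2 - 75λ + 625.
For λ^2 - 75λ + 625 the discriminant is 3125. It is nonnegative but not a perfect square, so the roots are real and irrational: λ = (75 ± sqrt(3125))/2 ≈ 65.4508, 9.5492.
So the eigenvalues of A^T A are ≈ 9.5492, 65.4508 (all ≥ 0, as they must be for A^T A). The largest is λ_max = (75 + sqrt(3125))/2 ≈ 65.4508, hence ||A||_2 = sqrt(λ_max) = sqrt((75 + sqrt(3125))/2) ≈ 8.0902.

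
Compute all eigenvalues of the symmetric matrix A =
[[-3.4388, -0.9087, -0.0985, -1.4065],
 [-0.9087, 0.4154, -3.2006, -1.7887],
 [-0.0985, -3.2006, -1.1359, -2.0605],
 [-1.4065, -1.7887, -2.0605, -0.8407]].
sigma(A) ≈ {-6, -3, 1, 3}

A is real symmetric, so its spectrum consists of real eigenvalues. Expanding the characteristic polynomial of the displayed matrix gives
  det(λ I - A) = p(λ) = λ^4 + (5)λ^3 + (-15)λ^2 + (-45)λ + (54.0022).
Solving p(λ) = 0 yields eigenvalues ≈ -6, -3, 1, 3. (A is shown rounded to 4 decimals, so these recover the underlying integer eigenvalues to within that precision.)
Verification: the trace of A = -5 equals the sum of eigenvalues -5, and det(A) ≈ 54.0022 matches the eigenvalue product 54.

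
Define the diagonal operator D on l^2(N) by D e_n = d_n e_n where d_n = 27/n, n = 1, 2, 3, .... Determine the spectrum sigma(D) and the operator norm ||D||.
sigma(D) = {27/n : n ≥ 1} ∪ {0}; ||D|| = 27

A bounded diagonal operator on l^2 with diagonal entries d_n has spectrum equal to the closure of {d_n : n ≥ 1}: every d_n is an eigenvalue (with eigenvector e_n), so {d_n} ⊂ sigma(D); the spectrum is closed, so its closure is too; and for lambda not in the closure, (D - lambda I) has bounded inverse (the diagonal entries 1/(d_n - lambda) are bounded). For our sequence d_n = 27/n, n = 1, 2, 3, ...:
  - {d_n} = {27/n : n ≥ 1}; the only limit point is 0
  - closure = {27/n : n ≥ 1} ∪ {0}
For the norm: a diagonal operator has ||D|| = sup_n |d_n|. Here d_n = 27/n is positive and decreasing, so sup_n |d_n| = d_1 = 27. So ||D|| = 27.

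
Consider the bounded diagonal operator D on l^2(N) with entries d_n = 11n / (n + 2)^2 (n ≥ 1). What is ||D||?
||D|| = 11/8 (attained at n = 2)

For D diagonal, ||D|| = sup_n |d_n|. Treat f(x) = 11x / (x + 2)^2 for real x > 0. By the quotient rule, f'(x) = 11(2 - x)/(x + 2)^3, which is positive for x < 2 and negative for x > 2. So f has a unique maximum at x = 2, and since 2 is a positive integer, the supremum over n ≥ 1 is attained at n = 2: d_2 = 11·2/(2 + 2)^2 = 11·2/16 = 11/8. Hence ||D|| = 11/8.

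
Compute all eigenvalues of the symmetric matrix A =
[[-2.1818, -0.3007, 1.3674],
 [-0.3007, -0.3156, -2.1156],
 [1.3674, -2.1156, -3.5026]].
sigma(A) ≈ {-5, -2, 1}

A is real symmetric, so its spectrum consists of real eigenvalues. Expanding the characteristic polynomial of the displayed matrix gives
  det(λ I - A) = p(λ) = λ^3 + (6)λ^2 + (3)λ + (-10).
Solving p(λ) = 0 yields eigenvalues ≈ -5, -2, 1. (A is shown rounded to 4 decimals, so these recover the underlying integer eigenvalues to within that precision.)
Verification: the trace of A = -6 equals the sum of eigenvalues -6, and det(A) ≈ 10.0000 matches the eigenvalue product 10.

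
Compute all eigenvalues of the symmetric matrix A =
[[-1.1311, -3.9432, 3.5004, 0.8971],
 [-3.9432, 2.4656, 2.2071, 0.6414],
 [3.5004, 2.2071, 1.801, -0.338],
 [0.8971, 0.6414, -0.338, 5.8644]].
sigma(A) ≈ {-6, 4, 5, 6}

A is real symmetric, so its spectrum consists of real eigenvalues. Expanding the characteristic polynomial of the displayed matrix gives
  det(λ I - A) = p(λ) = λ^4 + (-9)λ^3 + (-16)λ^2 + (324.0015)λ + (-719.9971).
Solving p(λ) = 0 yields eigenvalues ≈ -6, 4, 5, 6. (A is shown rounded to 4 decimals, so these recover the underlying integer eigenvalues to within that precision.)
Verification: the trace of A = 9 equals the sum of eigenvalues 9, and det(A) ≈ -719.9971 matches the eigenvalue product -720.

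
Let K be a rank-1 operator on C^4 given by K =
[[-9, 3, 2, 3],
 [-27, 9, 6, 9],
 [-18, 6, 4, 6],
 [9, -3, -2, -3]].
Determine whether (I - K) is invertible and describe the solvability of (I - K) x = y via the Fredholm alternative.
(I - K) is singular (det(I - K) = 0, i.e. 1 ∈ sigma(K)). (I - K) x = y is solvable iff y ⊥ ker((I - K)^*) = span{(-9, 3, 2, 3)}, i.e. iff -9y_1 + 3y_2 + 2y_3 + 3y_4 = 0. When solvable, the solutions are x = y + c·(1, 3, 2, -1), c arbitrary (ker(I - K) = span{(1, 3, 2, -1)}, dimension 1).

K has rank 1, so it is an outer product K = u v^T: every row of K is a multiple of one row vector. Reading off the entries, u = (1, 3, 2, -1) and v = (-9, 3, 2, 3) (row i of K equals u_i·v^T). A rank-one matrix u v^T satisfies K u = u (v·u) and kills the (3)-dimensional subspace v^⊥, so its characteristic polynomial is lambda^3 (lambda - v·u) with v·u = tr K = 1. Hence the eigenvalues of I - K are 1 (multiplicity 3) and 1 - (1) = 0, so det(I - K) = 0. (Direct check: I - K =
[[10, -3, -2, -3],
 [27, -8, -6, -9],
 [18, -6, -3, -6],
 [-9, 3, 2, 4]]
has determinant 0.) So 1 is an eigenvalue of K and (I - K) is not invertible. The finite-dimensional Fredholm alternative says: either (I - K) is invertible, or ker(I - K) ≠ {0} and then range(I - K) = ker((I - K)^*)^⊥, with dim ker(I - K) = dim ker((I - K)^*). We are in the second case, so we need both kernels. Kernel of I - K: (I - K) u = u - u (v·u) = u - u = 0, so ker(I - K) = span{u} = span{(1, 3, 2, -1)} (it is exactly 1-dimensional because rank(I - K) = 3). Kernel of the adjoint: K is real, so (I - K)^* = I - K^T = I - v u^T, and (I - v u^T) v = v - v (u·v) = 0; hence ker((I - K)^*) = span{v} = span{(-9, 3, 2, 3)}. Therefore (I - K) x = y is solvable iff <y, v> = 0, i.e. iff -9y_1 + 3y_2 + 2y_3 + 3y_4 = 0. When this holds, K y = u (v·y) = 0, so (I - K) y = y and x = y is a particular solution; the full solution set is the line x = y + c·u = y + c·(1, 3, 2, -1), c ∈ C.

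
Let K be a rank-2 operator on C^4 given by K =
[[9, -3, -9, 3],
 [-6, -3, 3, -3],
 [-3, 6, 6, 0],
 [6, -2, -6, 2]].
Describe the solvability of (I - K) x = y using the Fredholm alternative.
(I - K) is invertible (det(I - K) = -67 ≠ 0), so for every y in C^4 the equation (I - K) x = y has a unique solution.

K has rank 2 and factors as K = U V^T = u1 v1^T + u2 v2^T with u1 = (-3, 0, 3, -2), v1 = (-1, 2, 2, 0), u2 = (-3, 3, 0, -2), v2 = (-2, -1, 1, -1) (multiplying out reproduces the displayed K). The nonzero eigenvalues of U V^T coincide with those of the 2 x 2 matrix G = V^T U = [[v1·u1, v1·u2], [v2·u1, v2·u2]] = [[9, 9], [11, 5]], and by the Sylvester determinant identity det(I_4 - U V^T) = det(I_2 - V^T U) = det([[-8, -9], [-11, -4]]) = (-8)(-4) - (-9)(-11) = -67. (Direct check: I - K =
[[-8, 3, 9, -3],
 [6, 4, -3, 3],
 [3, -6, -5, 0],
 [-6, 2, 6, -1]]
has determinant -67.) The finite-dimensional Fredholm alternative says: either (I - K) is invertible, or ker(I - K) ≠ {0} and then range(I - K) = ker((I - K)^*)^⊥, with dim ker(I - K) = dim ker((I - K)^*). Since det(I - K) ≠ 0, 1 is not an eigenvalue of K and ker(I - K) = {0}, so we are in the first case: for every y there is a unique x = (I - K)^(-1) y. (Explicitly, by the Woodbury identity, (I - U V^T)^(-1) = I + U (I_2 - G)^(-1) V^T.)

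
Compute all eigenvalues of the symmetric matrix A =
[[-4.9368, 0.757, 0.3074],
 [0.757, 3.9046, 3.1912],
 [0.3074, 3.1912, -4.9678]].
sigma(A) ≈ {-6, -5, 5}

A is real symmetric, so its spectrum consists of real eigenvalues. Expanding the characteristic polynomial of the displayed matrix gives
  det(λ I - A) = p(λ) = λ^3 + (6)λ^2 + (-25)λ + (-149.9987).
Solving p(λ) = 0 yields eigenvalues ≈ -6, -5, 5. (A is shown rounded to 4 decimals, so these recover the underlying integer eigenvalues to within that precision.)
Verification: the trace of A = -6 equals the sum of eigenvalues -6, and det(A) ≈ 149.9987 matches the eigenvalue product 150.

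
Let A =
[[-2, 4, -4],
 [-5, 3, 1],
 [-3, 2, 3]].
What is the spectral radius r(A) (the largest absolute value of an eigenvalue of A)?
r(A) ≈ 4.9465

The eigenvalues of A are the roots of its characteristic polynomial. With M = A (coefficients from the trace, the sum of principal 2x2 minors, and det A):
  p(λ) = det(λ I - M) = λ^3 - 4λ^2 + 3λ - 38.
No integer candidate from the rational root theorem (±divisors of 38) is a root, so the roots are irrational. The cubic discriminant is Δ = -40472 < 0, so there is one real root and a complex-conjugate pair. p(4) = -26 and p(5) = 2 have opposite signs, so a root lies in (4, 5); Newton's method refines it to λ ≈ 4.9465. Dividing out (λ - (4.9465)) leaves approximately λ^2 + 0.9465λ + 7.6821. For λ^2 + 0.9465λ + 7.6821 the discriminant is -29.8326. It is negative, so the remaining roots are the complex-conjugate pair λ ≈ -0.4733 ± 2.731i. Their product equals the constant term, so |λ|^2 ≈ 7.6821 and |λ| ≈ 2.7717.
Thus the eigenvalues (to 4 decimals) are 4.9465 (modulus 4.9465); -0.4733 ± 2.731i (modulus 2.7717). The spectral radius is the largest modulus: r(A) ≈ 4.9465. (Cross-check: r(A) ≤ ||A||_2 ≈ 7.9276; equality holds whenever A is normal, though it can also hold for some non-normal A.)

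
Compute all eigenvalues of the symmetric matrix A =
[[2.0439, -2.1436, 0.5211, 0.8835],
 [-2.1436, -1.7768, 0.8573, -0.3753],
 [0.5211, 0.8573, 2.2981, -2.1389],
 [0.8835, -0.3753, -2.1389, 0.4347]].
sigma(A) ≈ {-3, -1, 3, 4}

A is real symmetric, so its spectrum consists of real eigenvalues. Expanding the characteristic polynomial of the displayed matrix gives
  det(λ I - A) = p(λ) = λ^4 + (-3)λ^3 + (-13)λ^2 + (27)λ + (36.0029).
Solving p(λ) = 0 yields eigenvalues ≈ -3, -1, 3, 4. (A is shown rounded to 4 decimals, so these recover the underlying integer eigenvalues to within that precision.)
Verification: the trace of A = 3 equals the sum of eigenvalues 3, and det(A) ≈ 36.0029 matches the eigenvalue product 36.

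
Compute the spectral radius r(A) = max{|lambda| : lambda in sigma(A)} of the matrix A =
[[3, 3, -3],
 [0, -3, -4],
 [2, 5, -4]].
r(A) ≈ 5.3181

The eigenvalues of A are the roots of its characteristic polynomial. With M = A (coefficients from the trace, the sum of principal 2x2 minors, and det A):
  p(λ) = det(λ I - M) = λ^3 + 4λ^2 + 17λ - 54.
No integer candidate from the rational root theorem (±divisors of 54) is a root, so the roots are irrational. The cubic discriminant is Δ = -146032 < 0, so there is one real root and a complex-conjugate pair. p(1) = -32 and p(2) = 4 have opposite signs, so a root lies in (1, 2); Newton's method refines it to λ ≈ 1.9093. Dividing out (λ - (1.9093)) leaves approximately λ^2 + 5.9093λ + 28.2826. For λ^2 + 5.9093λ + 28.2826 the discriminant is -78.2107. It is negative, so the remaining roots are the complex-conjugate pair λ ≈ -2.9546 ± 4.4218i. Their product equals the constant term, so |λ|^2 ≈ 28.2826 and |λ| ≈ 5.3181.
Thus the eigenvalues (to 4 decimals) are 1.9093 (modulus 1.9093); -2.9546 ± 4.4218i (modulus 5.3181). The spectral radius is the largest modulus: r(A) ≈ 5.3181. (Cross-check: r(A) ≤ ||A||_2 ≈ 8.3879; equality holds whenever A is normal, though it can also hold for some non-normal A.)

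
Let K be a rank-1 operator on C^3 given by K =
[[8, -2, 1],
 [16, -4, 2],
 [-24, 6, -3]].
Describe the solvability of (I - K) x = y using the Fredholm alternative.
(I - K) is singular (det(I - K) = 0, i.e. 1 ∈ sigma(K)). (I - K) x = y is solvable iff y ⊥ ker((I - K)^*) = span{(8, -2, 1)}, i.e. iff 8y_1 - 2y_2 + y_3 = 0. When solvable, the solutions are x = y + c·(1, 2, -3), c arbitrary (ker(I - K) = span{(1, 2, -3)}, dimension 1).

K has rank 1, so it is an outer product K = u v^T: every row of K is a multiple of one row vector. Reading off the entries, u = (1, 2, -3) and v = (8, -2, 1) (row i of K equals u_i·v^T). A rank-one matrix u v^T satisfies K u = u (v·u) and kills the (2)-dimensional subspace v^⊥, so its characteristic polynomial is lambda^2 (lambda - v·u) with v·u = tr K = 1. Hence the eigenvalues of I - K are 1 (multiplicity 2) and 1 - (1) = 0, so det(I - K) = 0. (Direct check: I - K =
[[-7, 2, -1],
 [-16, 5, -2],
 [24, -6, 4]]
has determinant 0.) So 1 is an eigenvalue of K and (I - K) is not invertible. The finite-dimensional Fredholm alternative says: either (I - K) is invertible, or ker(I - K) ≠ {0} and then range(I - K) = ker((I - K)^*)^⊥, with dim ker(I - K) = dim ker((I - K)^*). We are in the second case, so we need both kernels. Kernel of I - K: (I - K) u = u - u (v·u) = u - u = 0, so ker(I - K) = span{u} = span{(1, 2, -3)} (it is exactly 1-dimensional because rank(I - K) = 2). Kernel of the adjoint: K is real, so (I - K)^* = I - K^T = I - v u^T, and (I - v u^T) v = v - v (u·v) = 0; hence ker((I - K)^*) = span{v} = span{(8, -2, 1)}. Therefore (I - K) x = y is solvable iff <y, v> = 0, i.e. iff 8y_1 - 2y_2 + y_3 = 0. When this holds, K y = u (v·y) = 0, so (I - K) y = y and x = y is a particular solution; the full solution set is the line x = y + c·u = y + c·(1, 2, -3), c ∈ C.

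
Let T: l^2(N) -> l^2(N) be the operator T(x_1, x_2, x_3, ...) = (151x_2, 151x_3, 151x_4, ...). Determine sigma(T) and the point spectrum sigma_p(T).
sigma(T) = closed disk {z in C : |z| ≤ 151}; sigma_p(T) = open disk {z in C : |z| < 151}

Note T = 151·V where V is the unit left shift (V x)_k = x_{k+1}; so sigma(T) = 151·sigma(V) and ||T|| = 151||V||. ||T x||^2 = 22801sum_{k≥2} |x_k|^2 ≤ 22801||x||^2, with equality on {x : x_1 = 0}, so ||T|| = 151. For any lambda with |lambda| < 151, set r = lambda/151 (|r| < 1); the vector x = (1, r, r^2, ...) is in l^2 and satisfies T x = 151(r, r^2, ...) = lambda x, so lambda is an eigenvalue. On the boundary |lambda| = 151 the geometric series diverges, so no l^2 eigenvector exists, but these lambda lie in the approximate point spectrum. Hence sigma(T) is the closed disk of radius 151 and sigma_p(T) is the open disk.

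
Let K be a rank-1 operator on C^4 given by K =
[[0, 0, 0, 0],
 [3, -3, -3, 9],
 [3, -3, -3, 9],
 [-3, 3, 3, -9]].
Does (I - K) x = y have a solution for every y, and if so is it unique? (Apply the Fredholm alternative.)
(I - K) is invertible (det(I - K) = 16 ≠ 0), so for every y in C^4 the equation (I - K) x = y has a unique solution.

K has rank 1, so it is an outer product K = u v^T: every row of K is a multiple of one row vector. Reading off the entries, u = (0, -3, -3, 3) and v = (-1, 1, 1, -3) (row i of K equals u_i·v^T). A rank-one matrix u v^T satisfies K u = u (v·u) and kills the (3)-dimensional subspace v^⊥, so its characteristic polynomial is lambda^3 (lambda - v·u) with v·u = tr K = -15. Hence the eigenvalues of I - K are 1 (multiplicity 3) and 1 - (-15) = 16, so det(I - K) = 16. (Direct check: I - K =
[[1, 0, 0, 0],
 [-3, 4, 3, -9],
 [-3, 3, 4, -9],
 [3, -3, -3, 10]]
has determinant 16.) The finite-dimensional Fredholm alternative says: either (I - K) is invertible, or ker(I - K) ≠ {0} and then range(I - K) = ker((I - K)^*)^⊥, with dim ker(I - K) = dim ker((I - K)^*). Since det(I - K) ≠ 0, 1 is not an eigenvalue of K and ker(I - K) = {0}, so we are in the first case: for every y there is a unique x = (I - K)^(-1) y. Explicitly, by the Sherman–Morrison formula, (I - u v^T)^(-1) = I + u v^T/(1 - v·u), i.e. (I - K)^(-1) = I + K/(16).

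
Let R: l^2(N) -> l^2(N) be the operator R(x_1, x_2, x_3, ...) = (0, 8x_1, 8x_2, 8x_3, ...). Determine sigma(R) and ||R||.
sigma(R) = closed disk {z in C : |z| ≤ 8}; ||R|| = 8

Note R = 8·U where U is the unit right shift (U x)_k = x_{k-1} (with x_0 := 0); so ||R|| = 8||U|| and sigma(R) = 8·sigma(U). ||R x||^2 = sum_{k≥1} |8x_k|^2 = 64||x||^2, so ||R|| = 8 and sigma(R) ⊂ {|z| ≤ 8}. For any |lambda| < 8, the equation (R - lambda I) x = 0 forces x_1 = 0, then 8x_k = lambda x_{k+1} ⇒ x = 0, so R has no eigenvalues. But (R - lambda I) is not surjective for |lambda| < 8: solving (R - lambda I) x = e_1 would require x_n proportional to (lambda/8)^(-n), which is not in l^2. So every |lambda| < 8 lies in the residual spectrum. The boundary |lambda| = 8 is in the approximate point spectrum (the spectrum is closed). Hence sigma(R) is the closed disk of radius 8.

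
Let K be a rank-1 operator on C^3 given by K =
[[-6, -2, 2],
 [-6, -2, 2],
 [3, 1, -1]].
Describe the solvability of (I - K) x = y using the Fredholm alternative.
(I - K) is invertible (det(I - K) = 10 ≠ 0), so for every y in C^3 the equation (I - K) x = y has a unique solution.

K has rank 1, so it is an outer product K = u v^T: every row of K is a multiple of one row vector. Reading off the entries, u = (-2, -2, 1) and v = (3, 1, -1) (row i of K equals u_i·v^T). A rank-one matrix u v^T satisfies K u = u (v·u) and kills the (2)-dimensional subspace v^⊥, so its characteristic polynomial is lambda^2 (lambda - v·u) with v·u = tr K = -9. Hence the eigenvalues of I - K are 1 (multiplicity 2) and 1 - (-9) = 10, so det(I - K) = 10. (Direct check: I - K =
[[7, 2, -2],
 [6, 3, -2],
 [-3, -1, 2]]
has determinant 10.) The finite-dimensional Fredholm alternative says: either (I - K) is invertible, or ker(I - K) ≠ {0} and then range(I - K) = ker((I - K)^*)^⊥, with dim ker(I - K) = dim ker((I - K)^*). Since det(I - K) ≠ 0, 1 is not an eigenvalue of K and ker(I - K) = {0}, so we are in the first case: for every y there is a unique x = (I - K)^(-1) y. Explicitly, by the Sherman–Morrison formula, (I - u v^T)^(-1) = I + u v^T/(1 - v·u), i.e. (I - K)^(-1) = I + K/(10).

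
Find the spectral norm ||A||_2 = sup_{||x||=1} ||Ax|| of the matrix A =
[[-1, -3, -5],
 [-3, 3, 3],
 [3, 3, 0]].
||A||_2 ≈ 7.4017 (= sqrt(largest eigenvalue of A^T A))

||A||_2 = sigma_max(A) = sqrt(lambda_max(A^T A)). Form the symmetric matrix M = A^T A =
[[19, 3, -4],
 [3, 27, 24],
 [-4, 24, 34]].
Its characteristic polynomial (trace, sum of principal 2x2 minors, determinant of M give the coefficients) is
  p(λ) = det(λ I - M) = λ^3 - 80λ^2 + 1476λ - 5184.
No integer candidate from the rational root theorem (±divisors of 5184) is a root, so the roots are irrational. The cubic discriminant is Δ = 756428544 > 0, so there are three distinct real roots. p(4) = -496 and p(5) = 321 have opposite signs, so a root lies in (4, 5); Newton's method refines it to λ ≈ 4.5874. p(20) = 336 and p(21) = -207 have opposite signs, so a root lies in (20, 21); Newton's method refines it to λ ≈ 20.6267. p(54) = -1296 and p(55) = 371 have opposite signs, so a root lies in (54, 55); Newton's method refines it to λ ≈ 54.7859. Check (Vieta): the three roots sum to 80, matching tr M = 80.
So the eigenvalues of A^T A are ≈ 4.5874, 20.6267, 54.7859 (all ≥ 0, as they must be for A^T A). The largest is λ_max ≈ 54.7859, hence ||A||_2 = sqrt(λ_max) ≈ 7.4017.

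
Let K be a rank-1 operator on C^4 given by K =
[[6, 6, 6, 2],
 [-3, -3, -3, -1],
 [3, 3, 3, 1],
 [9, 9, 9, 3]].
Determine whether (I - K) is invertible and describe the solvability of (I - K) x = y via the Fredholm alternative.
(I - K) is invertible (det(I - K) = -8 ≠ 0), so for every y in C^4 the equation (I - K) x = y has a unique solution.

K has rank 1, so it is an outer product K = u v^T: every row of K is a multiple of one row vector. Reading off the entries, u = (-2, 1, -1, -3) and v = (-3, -3, -3, -1) (row i of K equals u_i·v^T). A rank-one matrix u v^T satisfies K u = u (v·u) and kills the (3)-dimensional subspace v^⊥, so its characteristic polynomial is lambda^3 (lambda - v·u) with v·u = tr K = 9. Hence the eigenvalues of I - K are 1 (multiplicity 3) and 1 - (9) = -8, so det(I - K) = -8. (Direct check: I - K =
[[-5, -6, -6, -2],
 [3, 4, 3, 1],
 [-3, -3, -2, -1],
 [-9, -9, -9, -2]]
has determinant -8.) The finite-dimensional Fredholm alternative says: either (I - K) is invertible, or ker(I - K) ≠ {0} and then range(I - K) = ker((I - K)^*)^⊥, with dim ker(I - K) = dim ker((I - K)^*). Since det(I - K) ≠ 0, 1 is not an eigenvalue of K and ker(I - K) = {0}, so we are in the first case: for every y there is a unique x = (I - K)^(-1) y. Explicitly, by the Sherman–Morrison formula, (I - u v^T)^(-1) = I + u v^T/(1 - v·u), i.e. (I - K)^(-1) = I + K/(-8).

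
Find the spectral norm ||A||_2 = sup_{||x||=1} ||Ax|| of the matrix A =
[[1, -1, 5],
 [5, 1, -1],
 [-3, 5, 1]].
||A||_2 ≈ 6.5522 (= sqrt(largest eigenvalue of A^T A))

||A||_2 = sigma_max(A) = sqrt(lambda_max(A^T A)). Form the symmetric matrix M = A^T A =
[[35, -11, -3],
 [-11, 27, -1],
 [-3, -1, 27]].
Its characteristic polynomial (trace, sum of principal 2x2 minors, determinant of M give the coefficients) is
  p(λ) = det(λ I - M) = λ^3 - 89λ^2 + 2488λ - 21904.
No integer candidate from the rational root theorem (±divisors of 21904) is a root, so the roots are irrational. The cubic discriminant is Δ = 11490304 > 0, so there are three distinct real roots. p(18) = -124 and p(19) = 98 have opposite signs, so a root lies in (18, 19); Newton's method refines it to λ ≈ 18.5209. p(27) = 74 and p(28) = -64 have opposite signs, so a root lies in (27, 28); Newton's method refines it to λ ≈ 27.5478. p(42) = -316 and p(43) = 26 have opposite signs, so a root lies in (42, 43); Newton's method refines it to λ ≈ 42.9313. Check (Vieta): the three roots sum to 89, matching tr M = 89.
So the eigenvalues of A^T A are ≈ 18.5209, 27.5478, 42.9313 (all ≥ 0, as they must be for A^T A). The largest is λ_max ≈ 42.9313, hence ||A||_2 = sqrt(λ_max) ≈ 6.5522.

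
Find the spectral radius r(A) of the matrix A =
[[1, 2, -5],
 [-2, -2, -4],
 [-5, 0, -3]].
r(A) ≈ 4.5243

The eigenvalues of A are the roots of its characteristic polynomial. With M = A (coefficients from the trace, the sum of principal 2x2 minors, and det A):
  p(λ) = det(λ I - M) = λ^3 + 4λ^2 - 20λ - 84.
No integer candidate from the rational root theorem (±divisors of 84) is a root, so the roots are irrational. The cubic discriminant is Δ = -9648 < 0, so there is one real root and a complex-conjugate pair. p(4) = -36 and p(5) = 41 have opposite signs, so a root lies in (4, 5); Newton's method refines it to λ ≈ 4.5243. Dividing out (λ - (4.5243)) leaves approximately λ^2 + 8.5243λ + 18.5664. For λ^2 + 8.5243λ + 18.5664 the discriminant is -1.6021. It is negative, so the remaining roots are the complex-conjugate pair λ ≈ -4.2621 ± 0.6329i. Their product equals the constant term, so |λ|^2 ≈ 18.5664 and |λ| ≈ 4.3089.
Thus the eigenvalues (to 4 decimals) are 4.5243 (modulus 4.5243); -4.2621 ± 0.6329i (modulus 4.3089). The spectral radius is the largest modulus: r(A) ≈ 4.5243. (Cross-check: r(A) ≤ ||A||_2 ≈ 7.7862; equality holds whenever A is normal, though it can also hold for some non-normal A.)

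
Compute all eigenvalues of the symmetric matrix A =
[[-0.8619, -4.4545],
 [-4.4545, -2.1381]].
sigma(A) ≈ {-6, 3}

A is real symmetric, so its spectrum consists of real eigenvalues. Expanding the characteristic polynomial of the displayed matrix gives
  det(λ I - A) = p(λ) = λ^2 + (3)λ + (-18).
Solving p(λ) = 0 yields eigenvalues ≈ -6, 3. (A is shown rounded to 4 decimals, so these recover the underlying integer eigenvalues to within that precision.)
Verification: the trace of A = -3 equals the sum of eigenvalues -3, and det(A) ≈ -17.9997 matches the eigenvalue product -18.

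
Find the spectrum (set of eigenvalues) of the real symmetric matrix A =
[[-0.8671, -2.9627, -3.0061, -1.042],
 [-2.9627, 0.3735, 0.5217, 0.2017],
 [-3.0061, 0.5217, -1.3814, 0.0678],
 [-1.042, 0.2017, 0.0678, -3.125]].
sigma(A) ≈ {-5, -3, -1, 4}

A is real symmetric, so its spectrum consists of real eigenvalues. Expanding the characteristic polynomial of the displayed matrix gives
  det(λ I - A) = p(λ) = λ^4 + (5)λ^3 + (-13)λ^2 + (-77)λ + (-59.9984).
Solving p(λ) = 0 yields eigenvalues ≈ -5, -3, -1, 4. (A is shown rounded to 4 decimals, so these recover the underlying integer eigenvalues to within that precision.)
Verification: the trace of A = -5 equals the sum of eigenvalues -5, and det(A) ≈ -59.9984 matches the eigenvalue product -60.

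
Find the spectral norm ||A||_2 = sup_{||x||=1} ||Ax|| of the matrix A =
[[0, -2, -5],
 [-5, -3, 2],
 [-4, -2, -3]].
||A||_2 ≈ 7.5838 (= sqrt(largest eigenvalue of A^T A))

||A||_2 = sigma_max(A) = sqrt(lambda_max(A^T A)). Form the symmetric matrix M = A^T A =
[[41, 23, 2],
 [23, 17, 10],
 [2, 10, 38]].
Its characteristic polynomial (trace, sum of principal 2x2 minors, determinant of M give the coefficients) is
  p(λ) = det(λ I - M) = λ^3 - 96λ^2 + 2268λ - 3136.
No integer candidate from the rational root theorem (±divisors of 3136) is a root, so the roots are irrational. The cubic discriminant is Δ = 1667361024 > 0, so there are three distinct real roots. p(1) = -963 and p(2) = 1024 have opposite signs, so a root lies in (1, 2); Newton's method refines it to λ ≈ 1.4732. p(37) = 9 and p(38) = -704 have opposite signs, so a root lies in (37, 38); Newton's method refines it to λ ≈ 37.0123. p(57) = -571 and p(58) = 576 have opposite signs, so a root lies in (57, 58); Newton's method refines it to λ ≈ 57.5145. Check (Vieta): the three roots sum to 96, matching tr M = 96.
So the eigenvalues of A^T A are ≈ 1.4732, 37.0123, 57.5145 (all ≥ 0, as they must be for A^T A). The largest is λ_max ≈ 57.5145, hence ||A||_2 = sqrt(λ_max) ≈ 7.5838.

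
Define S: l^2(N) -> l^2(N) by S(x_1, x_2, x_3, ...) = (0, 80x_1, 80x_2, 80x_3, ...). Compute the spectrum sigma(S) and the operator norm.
sigma(S) = closed disk {z in C : |z| ≤ 80}; ||S|| = 80

Note S = 80·U where U is the unit right shift (U x)_k = x_{k-1} (with x_0 := 0); so ||S|| = 80||U|| and sigma(S) = 80·sigma(U). ||S x||^2 = sum_{k≥1} |80x_k|^2 = 6400||x||^2, so ||S|| = 80 and sigma(S) ⊂ {|z| ≤ 80}. For any |lambda| < 80, the equation (S - lambda I) x = 0 forces x_1 = 0, then 80x_k = lambda x_{k+1} ⇒ x = 0, so S has no eigenvalues. But (S - lambda I) is not surjective for |lambda| < 80: solving (S - lambda I) x = e_1 would require x_n proportional to (lambda/80)^(-n), which is not in l^2. So every |lambda| < 80 lies in the residual spectrum. The boundary |lambda| = 80 is in the approximate point spectrum (the spectrum is closed). Hence sigma(S) is the closed disk of radius 80.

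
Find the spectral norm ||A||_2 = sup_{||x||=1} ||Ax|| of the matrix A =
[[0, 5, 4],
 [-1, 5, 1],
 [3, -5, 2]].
||A||_2 ≈ 9.1346 (= sqrt(largest eigenvalue of A^T A))

||A||_2 = sigma_max(A) = sqrt(lambda_max(A^T A)). Form the symmetric matrix M = A^T A =
[[10, -20, 5],
 [-20, 75, 15],
 [5, 15, 21]].
Its characteristic polynomial (trace, sum of principal 2x2 minors, determinant of M give the coefficients) is
  p(λ) = det(λ I - M) = λ^3 - 106λ^2 + 1885λ - 225.
No integer candidate from the rational root theorem (±divisors of 225) is a root, so the roots are irrational. The cubic discriminant is Δ = 12868668825 > 0, so there are three distinct real roots. p(0) = -225 and p(1) = 1555 have opposite signs, so a root lies in (0, 1); Newton's method refines it to λ ≈ 0.1202. p(22) = 589 and p(23) = -777 have opposite signs, so a root lies in (22, 23); Newton's method refines it to λ ≈ 22.4381. p(83) = -2217 and p(84) = 2883 have opposite signs, so a root lies in (83, 84); Newton's method refines it to λ ≈ 83.4417. Check (Vieta): the three roots sum to 106, matching tr M = 106.
So the eigenvalues of A^T A are ≈ 0.1202, 22.4381, 83.4417 (all ≥ 0, as they must be for A^T A). The largest is λ_max ≈ 83.4417, hence ||A||_2 = sqrt(λ_max) ≈ 9.1346.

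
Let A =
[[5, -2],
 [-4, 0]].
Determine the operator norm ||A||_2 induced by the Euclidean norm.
||A||_2 = sqrt((45 + sqrt(1769))/2) ≈ 6.5977 (= sqrt(largest eigenvalue of A^T A))

||A||_2 = sigma_max(A) = sqrt(lambda_max(A^T A)). Form the symmetric matrix M = A^T A =
[[41, -10],
 [-10, 4]].
Its characteristic polynomial (trace, determinant of M give the coefficients) is
  p(λ) = det(λ I - M) = λ^2 - 45λ + 64.
For λ^2 - 45λ + 64 the discriminant is 1769. It is nonnegative but not a perfect square, so the roots are real and irrational: λ = (45 ± sqrt(1769))/2 ≈ 43.5297, 1.4703.
So the eigenvalues of A^T A are ≈ 1.4703, 43.5297 (all ≥ 0, as they must be for A^T A). The largest is λ_max = (45 + sqrt(1769))/2 ≈ 43.5297, hence ||A||_2 = sqrt(λ_max) = sqrt((45 + sqrt(1769))/2) ≈ 6.5977.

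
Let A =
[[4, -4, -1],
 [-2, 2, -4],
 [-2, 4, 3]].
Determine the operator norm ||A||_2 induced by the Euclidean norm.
||A||_2 ≈ 7.7638 (= sqrt(largest eigenvalue of A^T A))

||A||_2 = sigma_max(A) = sqrt(lambda_max(A^T A)). Form the symmetric matrix M = A^T A =
[[24, -28, -2],
 [-28, 36, 8],
 [-2, 8, 26]].
Its characteristic polynomial (trace, sum of principal 2x2 minors, determinant of M give the coefficients) is
  p(λ) = det(λ I - M) = λ^3 - 86λ^2 + 1572λ - 1296.
No integer candidate from the rational root theorem (±divisors of 1296) is a root, so the roots are irrational. The cubic discriminant is Δ = 2549166912 > 0, so there are three distinct real roots. p(0) = -1296 and p(1) = 191 have opposite signs, so a root lies in (0, 1); Newton's method refines it to λ ≈ 0.8649. p(24) = 720 and p(25) = -121 have opposite signs, so a root lies in (24, 25); Newton's method refines it to λ ≈ 24.8579. p(60) = -576 and p(61) = 1571 have opposite signs, so a root lies in (60, 61); Newton's method refines it to λ ≈ 60.2772. Check (Vieta): the three roots sum to 86, matching tr M = 86.
So the eigenvalues of A^T A are ≈ 0.8649, 24.8579, 60.2772 (all ≥ 0, as they must be for A^T A). The largest is λ_max ≈ 60.2772, hence ||A||_2 = sqrt(λ_max) ≈ 7.7638.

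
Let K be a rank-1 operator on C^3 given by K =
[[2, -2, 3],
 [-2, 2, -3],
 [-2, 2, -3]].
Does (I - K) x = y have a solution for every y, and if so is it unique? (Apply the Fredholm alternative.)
(I - K) is singular (det(I - K) = 0, i.e. 1 ∈ sigma(K)). (I - K) x = y is solvable iff y ⊥ ker((I - K)^*) = span{(2, -2, 3)}, i.e. iff 2y_1 - 2y_2 + 3y_3 = 0. When solvable, the solutions are x = y + c·(1, -1, -1), c arbitrary (ker(I - K) = span{(1, -1, -1)}, dimension 1).

K has rank 1, so it is an outer product K = u v^T: every row of K is a multiple of one row vector. Reading off the entries, u = (1, -1, -1) and v = (2, -2, 3) (row i of K equals u_i·v^T). A rank-one matrix u v^T satisfies K u = u (v·u) and kills the (2)-dimensional subspace v^⊥, so its characteristic polynomial is lambda^2 (lambda - v·u) with v·u = tr K = 1. Hence the eigenvalues of I - K are 1 (multiplicity 2) and 1 - (1) = 0, so det(I - K) = 0. (Direct check: I - K =
[[-1, 2, -3],
 [2, -1, 3],
 [2, -2, 4]]
has determinant 0.) So 1 is an eigenvalue of K and (I - K) is not invertible. The finite-dimensional Fredholm alternative says: either (I - K) is invertible, or ker(I - K) ≠ {0} and then range(I - K) = ker((I - K)^*)^⊥, with dim ker(I - K) = dim ker((I - K)^*). We are in the second case, so we need both kernels. Kernel of I - K: (I - K) u = u - u (v·u) = u - u = 0, so ker(I - K) = span{u} = span{(1, -1, -1)} (it is exactly 1-dimensional because rank(I - K) = 2). Kernel of the adjoint: K is real, so (I - K)^* = I - K^T = I - v u^T, and (I - v u^T) v = v - v (u·v) = 0; hence ker((I - K)^*) = span{v} = span{(2, -2, 3)}. Therefore (I - K) x = y is solvable iff <y, v> = 0, i.e. iff 2y_1 - 2y_2 + 3y_3 = 0. When this holds, K y = u (v·y) = 0, so (I - K) y = y and x = y is a particular solution; the full solution set is the line x = y + c·u = y + c·(1, -1, -1), c ∈ C.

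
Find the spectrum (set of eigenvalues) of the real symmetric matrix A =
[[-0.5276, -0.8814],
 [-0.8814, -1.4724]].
sigma(A) ≈ {-2, 0}

A is real symmetric, so its spectrum consists of real eigenvalues. Expanding the characteristic polynomial of the displayed matrix gives
  det(λ I - A) = p(λ) = λ^2 + (2)λ + (0).
Solving p(λ) = 0 yields eigenvalues ≈ -2, 0. (A is shown rounded to 4 decimals, so these recover the underlying integer eigenvalues to within that precision.)
Verification: the trace of A = -2 equals the sum of eigenvalues -2, and det(A) ≈ -0.0000 matches the eigenvalue product 0.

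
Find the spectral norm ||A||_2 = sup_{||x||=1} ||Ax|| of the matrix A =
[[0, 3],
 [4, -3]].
||A||_2 = sqrt((34 + sqrt(580))/2) ≈ 5.389 (= sqrt(largest eigenvalue of A^T A))

||A||_2 = sigma_max(A) = sqrt(lambda_max(A^T A)). Form the symmetric matrix M = A^T A =
[[16, -12],
 [-12, 18]].
Its characteristic polynomial (trace, determinant of M give the coefficients) is
  p(λ) = det(λ I - M) = λ^2 - 34λ + 144.
For λ^2 - 34λ + 144 the discriminant is 580. It is nonnegative but not a perfect square, so the roots are real and irrational: λ = (34 ± sqrt(580))/2 ≈ 29.0416, 4.9584.
So the eigenvalues of A^T A are ≈ 4.9584, 29.0416 (all ≥ 0, as they must be for A^T A). The largest is λ_max = (34 + sqrt(580))/2 ≈ 29.0416, hence ||A||_2 = sqrt(λ_max) = sqrt((34 + sqrt(580))/2) ≈ 5.389.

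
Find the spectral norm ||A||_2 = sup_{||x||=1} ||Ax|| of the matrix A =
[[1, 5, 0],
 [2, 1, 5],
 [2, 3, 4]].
||A||_2 ≈ 8.0102 (= sqrt(largest eigenvalue of A^T A))

||A||_2 = sigma_max(A) = sqrt(lambda_max(A^T A)). Form the symmetric matrix M = A^T A =
[[9, 13, 18],
 [13, 35, 17],
 [18, 17, 41]].
Its characteristic polynomial (trace, sum of principal 2x2 minors, determinant of M give the coefficients) is
  p(λ) = det(λ I - M) = λ^3 - 85λ^2 + 1337λ - 1.
No integer candidate from the rational root theorem (±divisors of 1) is a root, so the roots are irrational. The cubic discriminant is Δ = 3354856096 > 0, so there are three distinct real roots. p(0) = -1 and p(1) = 1252 have opposite signs, so a root lies in (0, 1); Newton's method refines it to λ ≈ 0.0007. p(20) = 739 and p(21) = -148 have opposite signs, so a root lies in (20, 21); Newton's method refines it to λ ≈ 20.8367. p(64) = -449 and p(65) = 2404 have opposite signs, so a root lies in (64, 65); Newton's method refines it to λ ≈ 64.1625. Check (Vieta): the three roots sum to 85, matching tr M = 85.
So the eigenvalues of A^T A are ≈ 0.0007, 20.8367, 64.1625 (all ≥ 0, as they must be for A^T A). The largest is λ_max ≈ 64.1625, hence ||A||_2 = sqrt(λ_max) ≈ 8.0102.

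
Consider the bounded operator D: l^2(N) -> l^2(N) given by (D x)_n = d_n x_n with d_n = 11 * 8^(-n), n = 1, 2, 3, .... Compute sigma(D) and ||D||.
sigma(D) = {11 * 8^(-n) : n ≥ 1} ∪ {0}; ||D|| = 11/8

A bounded diagonal operator on l^2 with diagonal entries d_n has spectrum equal to the closure of {d_n : n ≥ 1}: every d_n is an eigenvalue (with eigenvector e_n), so {d_n} ⊂ sigma(D); the spectrum is closed, so its closure is too; and for lambda not in the closure, (D - lambda I) has bounded inverse (the diagonal entries 1/(d_n - lambda) are bounded). For our sequence d_n = 11 * 8^(-n), n = 1, 2, 3, ...:
  - {d_n} = {11 * 8^(-n) : n ≥ 1}; the only limit point is 0
  - closure = {11 * 8^(-n) : n ≥ 1} ∪ {0}
For the norm: a diagonal operator has ||D|| = sup_n |d_n|. Here d_n = 11 * 8^(-n) is positive and decreasing, so sup_n |d_n| = d_1 = 11/8. So ||D|| = 11/8.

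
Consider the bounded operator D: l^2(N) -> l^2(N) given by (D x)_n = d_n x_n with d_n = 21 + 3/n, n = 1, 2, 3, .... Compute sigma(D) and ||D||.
sigma(D) = {21 + 3/n : n ≥ 1} ∪ {21}; ||D|| = 24

A bounded diagonal operator on l^2 with diagonal entries d_n has spectrum equal to the closure of {d_n : n ≥ 1}: every d_n is an eigenvalue (with eigenvector e_n), so {d_n} ⊂ sigma(D); the spectrum is closed, so its closure is too; and for lambda not in the closure, (D - lambda I) has bounded inverse (the diagonal entries 1/(d_n - lambda) are bounded). For our sequence d_n = 21 + 3/n, n = 1, 2, 3, ...:
  - {d_n} = {21 + 3/n : n ≥ 1}; the only limit point is 21
  - closure = {21 + 3/n : n ≥ 1} ∪ {21}
For the norm: a diagonal operator has ||D|| = sup_n |d_n|. Here d_n = 21 + 3/n is positive and decreasing, so sup_n |d_n| = d_1 = 21 + 3 = 24. So ||D|| = 24.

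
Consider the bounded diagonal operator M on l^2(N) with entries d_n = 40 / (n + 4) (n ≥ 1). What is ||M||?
||M|| = 8 (attained at n = 1)

For M diagonal, ||M|| = sup_n |d_n| = sup_n 40/(n + 4). This is positive and strictly decreasing in n, so the supremum is attained at n = 1: d_1 = 40/(1 + 4) = 8. Hence ||M|| = 8.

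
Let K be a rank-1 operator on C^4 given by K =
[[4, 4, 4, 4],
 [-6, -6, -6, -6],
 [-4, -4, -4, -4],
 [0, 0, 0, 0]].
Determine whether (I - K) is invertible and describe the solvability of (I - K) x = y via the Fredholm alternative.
(I - K) is invertible (det(I - K) = 7 ≠ 0), so for every y in C^4 the equation (I - K) x = y has a unique solution.

K has rank 1, so it is an outer product K = u v^T: every row of K is a multiple of one row vector. Reading off the entries, u = (2, -3, -2, 0) and v = (2, 2, 2, 2) (row i of K equals u_i·v^T). A rank-one matrix u v^T satisfies K u = u (v·u) and kills the (3)-dimensional subspace v^⊥, so its characteristic polynomial is lambda^3 (lambda - v·u) with v·u = tr K = -6. Hence the eigenvalues of I - K are 1 (multiplicity 3) and 1 - (-6) = 7, so det(I - K) = 7. (Direct check: I - K =
[[-3, -4, -4, -4],
 [6, 7, 6, 6],
 [4, 4, 5, 4],
 [0, 0, 0, 1]]
has determinant 7.) The finite-dimensional Fredholm alternative says: either (I - K) is invertible, or ker(I - K) ≠ {0} and then range(I - K) = ker((I - K)^*)^⊥, with dim ker(I - K) = dim ker((I - K)^*). Since det(I - K) ≠ 0, 1 is not an eigenvalue of K and ker(I - K) = {0}, so we are in the first case: for every y there is a unique x = (I - K)^(-1) y. Explicitly, by the Sherman–Morrison formula, (I - u v^T)^(-1) = I + u v^T/(1 - v·u), i.e. (I - K)^(-1) = I + K/(7).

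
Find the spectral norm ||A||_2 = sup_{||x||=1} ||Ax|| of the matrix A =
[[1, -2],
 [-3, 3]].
||A||_2 = sqrt((23 + sqrt(493))/2) ≈ 4.7541 (= sqrt(largest eigenvalue of A^T A))

||A||_2 = sigma_max(A) = sqrt(lambda_max(A^T A)). Form the symmetric matrix M = A^T A =
[[10, -11],
 [-11, 13]].
Its characteristic polynomial (trace, determinant of M give the coefficients) is
  p(λ) = det(λ I - M) = λ^2 - 23λ + 9.
For λ^2 - 23λ + 9 the discriminant is 493. It is nonnegative but not a perfect square, so the roots are real and irrational: λ = (23 ± sqrt(493))/2 ≈ 22.6018, 0.3982.
So the eigenvalues of A^T A are ≈ 0.3982, 22.6018 (all ≥ 0, as they must be for A^T A). The largest is λ_max = (23 + sqrt(493))/2 ≈ 22.6018, hence ||A||_2 = sqrt(λ_max) = sqrt((23 + sqrt(493))/2) ≈ 4.7541.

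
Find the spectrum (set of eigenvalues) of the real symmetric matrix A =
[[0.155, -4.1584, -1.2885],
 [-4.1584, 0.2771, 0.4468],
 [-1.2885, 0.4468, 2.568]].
sigma(A) ≈ {-4, 2, 5}

A is real symmetric, so its spectrum consists of real eigenvalues. Expanding the characteristic polynomial of the displayed matrix gives
  det(λ I - A) = p(λ) = λ^3 + (-3)λ^2 + (-18)λ + (40).
Solving p(λ) = 0 yields eigenvalues ≈ -4, 2, 5. (A is shown rounded to 4 decimals, so these recover the underlying integer eigenvalues to within that precision.)
Verification: the trace of A = 3 equals the sum of eigenvalues 3, and det(A) ≈ -39.9993 matches the eigenvalue product -40.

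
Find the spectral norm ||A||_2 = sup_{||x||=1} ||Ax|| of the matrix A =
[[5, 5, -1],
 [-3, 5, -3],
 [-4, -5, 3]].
||A||_2 ≈ 10.3906 (= sqrt(largest eigenvalue of A^T A))

||A||_2 = sigma_max(A) = sqrt(lambda_max(A^T A)). Form the symmetric matrix M = A^T A =
[[50, 30, -8],
 [30, 75, -35],
 [-8, -35, 19]].
Its characteristic polynomial (trace, sum of principal 2x2 minors, determinant of M give the coefficients) is
  p(λ) = det(λ I - M) = λ^3 - 144λ^2 + 3936λ - 4900.
No integer candidate from the rational root theorem (±divisors of 4900) is a root, so the roots are irrational. The cubic discriminant is Δ = 68153335632 > 0, so there are three distinct real roots. p(1) = -1107 and p(2) = 2404 have opposite signs, so a root lies in (1, 2); Newton's method refines it to λ ≈ 1.3068. p(34) = 1764 and p(35) = -665 have opposite signs, so a root lies in (34, 35); Newton's method refines it to λ ≈ 34.7295. p(107) = -7361 and p(108) = 284 have opposite signs, so a root lies in (107, 108); Newton's method refines it to λ ≈ 107.9637. Check (Vieta): the three roots sum to 144, matching tr M = 144.
So the eigenvalues of A^T A are ≈ 1.3068, 34.7295, 107.9637 (all ≥ 0, as they must be for A^T A). The largest is λ_max ≈ 107.9637, hence ||A||_2 = sqrt(λ_max) ≈ 10.3906.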